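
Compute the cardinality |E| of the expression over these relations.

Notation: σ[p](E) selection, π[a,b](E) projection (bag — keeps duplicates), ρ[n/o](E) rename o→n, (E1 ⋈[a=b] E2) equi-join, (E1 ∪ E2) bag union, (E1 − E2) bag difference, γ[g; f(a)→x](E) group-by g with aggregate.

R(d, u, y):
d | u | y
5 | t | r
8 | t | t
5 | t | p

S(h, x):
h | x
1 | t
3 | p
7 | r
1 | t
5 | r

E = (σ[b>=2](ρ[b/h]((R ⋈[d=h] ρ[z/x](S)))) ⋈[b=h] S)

Subexpression sizes:
  R → 3
  S → 5
  ρ[z/x](S) → 5
  (R ⋈[d=h] ρ[z/x](S)) → 2
  ρ[b/h]((R ⋈[d=h] ρ[z/x](S))) → 2
  σ[b>=2](ρ[b/h]((R ⋈[d=h] ρ[z/x](S)))) → 2
  S → 5
  (σ[b>=2](ρ[b/h]((R ⋈[d=h] ρ[z/x](S)))) ⋈[b=h] S) → 2

|E| = 2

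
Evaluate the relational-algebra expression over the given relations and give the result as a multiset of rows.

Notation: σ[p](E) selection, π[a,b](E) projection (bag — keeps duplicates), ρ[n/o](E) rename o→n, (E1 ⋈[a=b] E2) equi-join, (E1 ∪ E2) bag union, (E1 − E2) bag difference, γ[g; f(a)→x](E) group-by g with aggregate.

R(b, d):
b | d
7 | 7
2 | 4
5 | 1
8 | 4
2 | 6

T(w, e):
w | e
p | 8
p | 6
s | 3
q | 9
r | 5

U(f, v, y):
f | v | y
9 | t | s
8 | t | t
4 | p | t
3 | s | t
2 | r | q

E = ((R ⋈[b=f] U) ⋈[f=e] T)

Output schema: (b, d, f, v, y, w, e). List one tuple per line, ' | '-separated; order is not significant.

Subexpression sizes:
  R → 5
  U → 5
  (R ⋈[b=f] U) → 3
  T → 5
  ((R ⋈[b=f] U) ⋈[f=e] T) → 1

== RESULT ==
b | d | f | v | y | w | e
8 | 4 | 8 | t | t | p | 8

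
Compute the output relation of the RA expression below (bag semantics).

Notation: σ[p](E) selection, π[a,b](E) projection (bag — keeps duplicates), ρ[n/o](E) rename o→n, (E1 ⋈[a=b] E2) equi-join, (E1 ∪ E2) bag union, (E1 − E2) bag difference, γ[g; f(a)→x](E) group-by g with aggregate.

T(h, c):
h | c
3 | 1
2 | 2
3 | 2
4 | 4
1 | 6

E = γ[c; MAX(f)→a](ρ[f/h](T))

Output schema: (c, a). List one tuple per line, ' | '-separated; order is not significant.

Row counts bottom-up:
  T → 5
  ρ[f/h](T) → 5
  γ[c; MAX(f)→a](ρ[f/h](T)) → 4

== RESULT ==
c | a
1 | 3
2 | 3
4 | 4
6 | 1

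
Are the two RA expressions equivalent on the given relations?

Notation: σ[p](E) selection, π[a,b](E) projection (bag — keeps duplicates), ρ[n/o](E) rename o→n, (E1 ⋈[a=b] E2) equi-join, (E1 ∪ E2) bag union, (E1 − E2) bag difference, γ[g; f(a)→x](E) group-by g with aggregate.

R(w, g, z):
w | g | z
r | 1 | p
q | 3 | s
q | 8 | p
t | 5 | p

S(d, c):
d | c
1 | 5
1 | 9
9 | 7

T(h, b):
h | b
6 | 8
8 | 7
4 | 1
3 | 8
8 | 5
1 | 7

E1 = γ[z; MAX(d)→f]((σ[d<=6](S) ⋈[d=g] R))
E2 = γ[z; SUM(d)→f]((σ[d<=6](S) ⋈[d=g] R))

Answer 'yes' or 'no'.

E1 row counts bottom-up:
  S → 3
  σ[d<=6](S) → 2
  R → 4
  (σ[d<=6](S) ⋈[d=g] R) → 2
  γ[z; MAX(d)→f]((σ[d<=6](S) ⋈[d=g] R)) → 1
E2 row counts bottom-up:
  S → 3
  σ[d<=6](S) → 2
  R → 4
  (σ[d<=6](S) ⋈[d=g] R) → 2
  γ[z; SUM(d)→f]((σ[d<=6](S) ⋈[d=g] R)) → 1

E1 result:
z | f
p | 1
E2 result:
z | f
p | 2
Witness: ('p', 1) appears 1× in E1 but 0× in E2.

no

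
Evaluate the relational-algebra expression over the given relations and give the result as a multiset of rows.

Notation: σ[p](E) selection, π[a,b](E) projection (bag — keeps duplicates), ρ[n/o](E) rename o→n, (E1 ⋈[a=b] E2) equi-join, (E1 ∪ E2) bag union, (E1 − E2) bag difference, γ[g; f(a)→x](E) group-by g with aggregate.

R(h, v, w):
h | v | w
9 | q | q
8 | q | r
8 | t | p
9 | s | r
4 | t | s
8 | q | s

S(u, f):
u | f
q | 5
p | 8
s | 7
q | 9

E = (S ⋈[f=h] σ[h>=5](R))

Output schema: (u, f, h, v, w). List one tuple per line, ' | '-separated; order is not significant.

Subexpression sizes:
  S → 4
  R → 6
  σ[h>=5](R) → 5
  (S ⋈[f=h] σ[h>=5](R)) → 5

== RESULT ==
u | f | h | v | w
p | 8 | 8 | q | r
p | 8 | 8 | q | s
p | 8 | 8 | t | p
q | 9 | 9 | q | q
q | 9 | 9 | s | r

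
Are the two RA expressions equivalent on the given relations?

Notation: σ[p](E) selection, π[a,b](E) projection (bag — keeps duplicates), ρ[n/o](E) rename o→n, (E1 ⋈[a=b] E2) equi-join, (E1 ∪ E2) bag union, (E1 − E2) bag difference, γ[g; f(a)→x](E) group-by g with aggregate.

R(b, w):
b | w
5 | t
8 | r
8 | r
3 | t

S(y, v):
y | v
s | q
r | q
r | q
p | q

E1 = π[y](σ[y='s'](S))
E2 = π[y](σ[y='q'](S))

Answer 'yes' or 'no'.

E1 stepwise |·|:
  S → 4
  σ[y='s'](S) → 1
  π[y](σ[y='s'](S)) → 1
E2 stepwise |·|:
  S → 4
  σ[y='q'](S) → 0
  π[y](σ[y='q'](S)) → 0

E1 result:
y
s
E2 result:
y
(0 rows)
Witness: ('s',) appears 1× in E1 but 0× in E2.

no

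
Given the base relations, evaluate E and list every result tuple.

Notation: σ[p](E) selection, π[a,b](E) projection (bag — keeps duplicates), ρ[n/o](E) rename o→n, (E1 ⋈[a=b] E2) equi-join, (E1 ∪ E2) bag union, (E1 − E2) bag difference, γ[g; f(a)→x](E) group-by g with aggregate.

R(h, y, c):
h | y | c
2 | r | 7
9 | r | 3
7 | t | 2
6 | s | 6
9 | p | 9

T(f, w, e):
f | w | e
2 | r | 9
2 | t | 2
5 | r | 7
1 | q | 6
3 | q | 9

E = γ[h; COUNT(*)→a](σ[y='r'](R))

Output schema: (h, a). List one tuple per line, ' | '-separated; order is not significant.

Stepwise |·|:
  R → 5
  σ[y='r'](R) → 2
  γ[h; COUNT(*)→a](σ[y='r'](R)) → 2

== RESULT ==
h | a
2 | 1
9 | 1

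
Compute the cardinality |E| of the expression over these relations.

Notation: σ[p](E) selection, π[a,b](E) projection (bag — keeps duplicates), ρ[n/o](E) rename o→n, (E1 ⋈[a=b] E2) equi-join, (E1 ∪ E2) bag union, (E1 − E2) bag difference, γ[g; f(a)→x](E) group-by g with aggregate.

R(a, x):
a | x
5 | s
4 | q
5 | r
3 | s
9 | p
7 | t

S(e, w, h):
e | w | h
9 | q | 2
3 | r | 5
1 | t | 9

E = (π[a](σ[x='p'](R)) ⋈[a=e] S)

Stepwise |·|:
  R → 6
  σ[x='p'](R) → 1
  π[a](σ[x='p'](R)) → 1
  S → 3
  (π[a](σ[x='p'](R)) ⋈[a=e] S) → 1

|E| = 1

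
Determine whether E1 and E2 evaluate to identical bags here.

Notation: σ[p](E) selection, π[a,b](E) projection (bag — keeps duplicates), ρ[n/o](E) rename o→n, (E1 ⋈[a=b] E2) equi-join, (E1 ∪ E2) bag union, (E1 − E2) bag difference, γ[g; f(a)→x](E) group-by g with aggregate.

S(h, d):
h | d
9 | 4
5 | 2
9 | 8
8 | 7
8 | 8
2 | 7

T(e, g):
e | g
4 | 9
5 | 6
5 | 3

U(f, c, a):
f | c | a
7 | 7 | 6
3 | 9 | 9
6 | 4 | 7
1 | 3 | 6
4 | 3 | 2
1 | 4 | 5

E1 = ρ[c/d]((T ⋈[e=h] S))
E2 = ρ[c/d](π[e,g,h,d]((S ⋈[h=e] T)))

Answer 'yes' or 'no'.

E1 per-node cardinality:
  T → 3
  S → 6
  (T ⋈[e=h] S) → 2
  ρ[c/d]((T ⋈[e=h] S)) → 2
E2 per-node cardinality:
  S → 6
  T → 3
  (S ⋈[h=e] T) → 2
  π[e,g,h,d]((S ⋈[h=e] T)) → 2
  ρ[c/d](π[e,g,h,d]((S ⋈[h=e] T))) → 2

E1 and E2 produce the same multiset:
e | g | h | c
5 | 3 | 5 | 2
5 | 6 | 5 | 2

yes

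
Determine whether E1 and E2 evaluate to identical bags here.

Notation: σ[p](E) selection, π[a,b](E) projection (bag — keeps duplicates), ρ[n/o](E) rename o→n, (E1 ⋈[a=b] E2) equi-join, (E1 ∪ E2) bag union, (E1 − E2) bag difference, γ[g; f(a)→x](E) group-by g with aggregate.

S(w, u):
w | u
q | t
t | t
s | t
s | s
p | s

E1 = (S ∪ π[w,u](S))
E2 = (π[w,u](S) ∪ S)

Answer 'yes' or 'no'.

E1 stepwise |·|:
  S → 5
  S → 5
  π[w,u](S) → 5
  (S ∪ π[w,u](S)) → 10
E2 stepwise |·|:
  S → 5
  π[w,u](S) → 5
  S → 5
  (π[w,u](S) ∪ S) → 10

E1 and E2 produce the same multiset:
w | u
p | s
p | s
q | t
q | t
s | s
s | s
s | t
s | t
t | t
t | t

yes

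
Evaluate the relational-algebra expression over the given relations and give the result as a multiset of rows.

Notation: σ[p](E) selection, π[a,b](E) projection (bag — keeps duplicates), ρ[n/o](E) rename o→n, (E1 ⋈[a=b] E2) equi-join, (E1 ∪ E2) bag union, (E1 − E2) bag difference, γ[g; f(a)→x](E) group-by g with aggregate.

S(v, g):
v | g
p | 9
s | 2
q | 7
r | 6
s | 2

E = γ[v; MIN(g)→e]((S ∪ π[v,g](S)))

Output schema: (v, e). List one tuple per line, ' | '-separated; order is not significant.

Subexpression sizes:
  S → 5
  S → 5
  π[v,g](S) → 5
  (S ∪ π[v,g](S)) → 10
  γ[v; MIN(g)→e]((S ∪ π[v,g](S))) → 4

== RESULT ==
v | e
p | 9
q | 7
r | 6
s | 2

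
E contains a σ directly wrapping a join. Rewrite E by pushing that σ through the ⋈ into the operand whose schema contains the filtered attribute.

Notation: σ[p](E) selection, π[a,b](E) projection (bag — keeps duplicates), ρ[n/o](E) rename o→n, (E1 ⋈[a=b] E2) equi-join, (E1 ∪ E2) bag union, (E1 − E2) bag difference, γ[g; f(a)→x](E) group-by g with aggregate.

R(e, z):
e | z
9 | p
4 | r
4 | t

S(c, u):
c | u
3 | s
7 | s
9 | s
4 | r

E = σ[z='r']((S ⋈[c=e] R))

σ filters on z, owned by the right side.
E' = (S ⋈[c=e] σ[z='r'](R))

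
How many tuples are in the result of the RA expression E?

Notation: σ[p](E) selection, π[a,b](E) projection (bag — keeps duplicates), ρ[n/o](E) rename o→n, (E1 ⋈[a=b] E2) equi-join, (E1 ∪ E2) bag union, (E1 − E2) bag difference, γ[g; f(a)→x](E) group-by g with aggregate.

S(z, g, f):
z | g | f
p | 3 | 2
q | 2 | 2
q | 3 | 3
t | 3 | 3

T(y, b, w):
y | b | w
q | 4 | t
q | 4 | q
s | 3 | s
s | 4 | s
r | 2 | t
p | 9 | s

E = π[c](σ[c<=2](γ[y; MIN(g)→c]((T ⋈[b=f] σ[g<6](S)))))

Stepwise |·|:
  T → 6
  S → 4
  σ[g<6](S) → 4
  (T ⋈[b=f] σ[g<6](S)) → 4
  γ[y; MIN(g)→c]((T ⋈[b=f] σ[g<6](S))) → 2
  σ[c<=2](γ[y; MIN(g)→c]((T ⋈[b=f] σ[g<6](S)))) → 1
  π[c](σ[c<=2](γ[y; MIN(g)→c]((T ⋈[b=f] σ[g<6](S))))) → 1

|E| = 1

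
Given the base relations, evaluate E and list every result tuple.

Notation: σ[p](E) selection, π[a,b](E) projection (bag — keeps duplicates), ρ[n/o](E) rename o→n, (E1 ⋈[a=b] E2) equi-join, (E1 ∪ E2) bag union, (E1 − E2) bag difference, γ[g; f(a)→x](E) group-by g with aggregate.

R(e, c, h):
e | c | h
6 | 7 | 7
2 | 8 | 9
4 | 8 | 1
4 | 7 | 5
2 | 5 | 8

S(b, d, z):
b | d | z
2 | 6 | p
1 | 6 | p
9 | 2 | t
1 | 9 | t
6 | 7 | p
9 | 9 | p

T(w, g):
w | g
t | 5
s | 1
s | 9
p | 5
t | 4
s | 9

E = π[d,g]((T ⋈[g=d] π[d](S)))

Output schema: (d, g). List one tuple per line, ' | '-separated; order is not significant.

Row counts bottom-up:
  T → 6
  S → 6
  π[d](S) → 6
  (T ⋈[g=d] π[d](S)) → 4
  π[d,g]((T ⋈[g=d] π[d](S))) → 4

== RESULT ==
d | g
9 | 9
9 | 9
9 | 9
9 | 9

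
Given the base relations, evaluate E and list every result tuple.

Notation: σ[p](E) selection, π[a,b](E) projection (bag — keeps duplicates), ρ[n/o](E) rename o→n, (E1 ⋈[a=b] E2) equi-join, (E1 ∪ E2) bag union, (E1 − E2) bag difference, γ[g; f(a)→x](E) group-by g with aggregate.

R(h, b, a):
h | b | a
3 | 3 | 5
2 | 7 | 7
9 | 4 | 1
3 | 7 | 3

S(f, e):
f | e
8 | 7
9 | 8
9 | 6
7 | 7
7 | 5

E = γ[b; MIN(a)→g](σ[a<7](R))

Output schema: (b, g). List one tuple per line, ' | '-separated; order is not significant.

Subexpression sizes:
  R → 4
  σ[a<7](R) → 3
  γ[b; MIN(a)→g](σ[a<7](R)) → 3

== RESULT ==
b | g
3 | 5
4 | 1
7 | 3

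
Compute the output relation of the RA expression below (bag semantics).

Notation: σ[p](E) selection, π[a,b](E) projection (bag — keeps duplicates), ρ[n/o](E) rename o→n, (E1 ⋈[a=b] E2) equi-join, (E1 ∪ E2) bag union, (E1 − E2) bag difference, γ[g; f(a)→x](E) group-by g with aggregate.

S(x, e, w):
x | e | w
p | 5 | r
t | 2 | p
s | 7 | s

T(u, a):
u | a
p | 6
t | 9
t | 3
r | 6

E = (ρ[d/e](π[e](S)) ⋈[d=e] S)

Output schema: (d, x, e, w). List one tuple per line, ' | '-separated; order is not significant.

Per-node cardinality:
  S → 3
  π[e](S) → 3
  ρ[d/e](π[e](S)) → 3
  S → 3
  (ρ[d/e](π[e](S)) ⋈[d=e] S) → 3

== RESULT ==
d | x | e | w
2 | t | 2 | p
5 | p | 5 | r
7 | s | 7 | s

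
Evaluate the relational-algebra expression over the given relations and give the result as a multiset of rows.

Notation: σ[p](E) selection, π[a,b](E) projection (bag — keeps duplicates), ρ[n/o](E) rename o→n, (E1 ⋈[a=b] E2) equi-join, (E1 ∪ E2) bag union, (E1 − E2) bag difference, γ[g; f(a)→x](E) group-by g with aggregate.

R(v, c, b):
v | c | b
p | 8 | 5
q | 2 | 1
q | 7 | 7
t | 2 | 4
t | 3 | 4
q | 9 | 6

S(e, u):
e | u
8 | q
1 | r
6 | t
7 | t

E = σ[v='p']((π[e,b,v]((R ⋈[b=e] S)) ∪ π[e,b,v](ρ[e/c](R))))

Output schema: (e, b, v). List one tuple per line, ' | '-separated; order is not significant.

Row counts bottom-up:
  R → 6
  S → 4
  (R ⋈[b=e] S) → 3
  π[e,b,v]((R ⋈[b=e] S)) → 3
  R → 6
  ρ[e/c](R) → 6
  π[e,b,v](ρ[e/c](R)) → 6
  (π[e,b,v]((R ⋈[b=e] S)) ∪ π[e,b,v](ρ[e/c](R))) → 9
  σ[v='p']((π[e,b,v]((R ⋈[b=e] S)) ∪ π[e,b,v](ρ[e/c](R)))) → 1

== RESULT ==
e | b | v
8 | 5 | p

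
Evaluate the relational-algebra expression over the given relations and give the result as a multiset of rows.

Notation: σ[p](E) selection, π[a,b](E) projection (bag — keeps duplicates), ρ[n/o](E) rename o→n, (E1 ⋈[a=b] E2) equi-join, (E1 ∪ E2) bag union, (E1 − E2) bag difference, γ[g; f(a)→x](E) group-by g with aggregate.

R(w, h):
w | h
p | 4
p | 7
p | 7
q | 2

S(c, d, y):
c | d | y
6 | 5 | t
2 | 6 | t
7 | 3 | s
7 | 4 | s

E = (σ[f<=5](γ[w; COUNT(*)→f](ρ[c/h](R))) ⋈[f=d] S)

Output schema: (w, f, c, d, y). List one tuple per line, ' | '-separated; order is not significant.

Subexpression sizes:
  R → 4
  ρ[c/h](R) → 4
  γ[w; COUNT(*)→f](ρ[c/h](R)) → 2
  σ[f<=5](γ[w; COUNT(*)→f](ρ[c/h](R))) → 2
  S → 4
  (σ[f<=5](γ[w; COUNT(*)→f](ρ[c/h](R))) ⋈[f=d] S) → 1

== RESULT ==
w | f | c | d | y
p | 3 | 7 | 3 | s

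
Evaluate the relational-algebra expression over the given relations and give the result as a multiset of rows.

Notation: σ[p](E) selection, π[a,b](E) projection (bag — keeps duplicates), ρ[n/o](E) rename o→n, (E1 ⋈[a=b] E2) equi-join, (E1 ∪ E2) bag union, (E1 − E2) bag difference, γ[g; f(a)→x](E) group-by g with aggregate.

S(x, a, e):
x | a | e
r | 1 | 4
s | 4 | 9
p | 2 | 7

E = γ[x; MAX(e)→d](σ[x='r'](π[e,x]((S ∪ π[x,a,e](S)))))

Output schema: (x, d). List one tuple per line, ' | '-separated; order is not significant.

Row counts bottom-up:
  S → 3
  S → 3
  π[x,a,e](S) → 3
  (S ∪ π[x,a,e](S)) → 6
  π[e,x]((S ∪ π[x,a,e](S))) → 6
  σ[x='r'](π[e,x]((S ∪ π[x,a,e](S)))) → 2
  γ[x; MAX(e)→d](σ[x='r'](π[e,x]((S ∪ π[x,a,e](S))))) → 1

== RESULT ==
x | d
r | 4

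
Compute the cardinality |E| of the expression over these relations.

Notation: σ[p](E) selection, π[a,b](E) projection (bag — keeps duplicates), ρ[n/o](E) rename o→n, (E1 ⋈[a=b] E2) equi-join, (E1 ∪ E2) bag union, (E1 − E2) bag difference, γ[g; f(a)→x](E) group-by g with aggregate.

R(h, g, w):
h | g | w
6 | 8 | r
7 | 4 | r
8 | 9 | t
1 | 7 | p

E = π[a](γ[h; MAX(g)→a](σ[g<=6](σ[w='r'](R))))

Per-node cardinality:
  R → 4
  σ[w='r'](R) → 2
  σ[g<=6](σ[w='r'](R)) → 1
  γ[h; MAX(g)→a](σ[g<=6](σ[w='r'](R))) → 1
  π[a](γ[h; MAX(g)→a](σ[g<=6](σ[w='r'](R)))) → 1

|E| = 1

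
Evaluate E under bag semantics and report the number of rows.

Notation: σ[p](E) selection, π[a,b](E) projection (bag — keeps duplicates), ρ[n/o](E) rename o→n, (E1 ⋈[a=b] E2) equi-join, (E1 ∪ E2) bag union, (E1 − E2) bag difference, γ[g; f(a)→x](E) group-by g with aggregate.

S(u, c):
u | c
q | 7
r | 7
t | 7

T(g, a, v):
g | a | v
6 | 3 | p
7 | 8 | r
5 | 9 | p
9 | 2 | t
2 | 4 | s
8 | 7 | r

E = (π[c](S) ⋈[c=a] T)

Stepwise |·|:
  S → 3
  π[c](S) → 3
  T → 6
  (π[c](S) ⋈[c=a] T) → 3

|E| = 3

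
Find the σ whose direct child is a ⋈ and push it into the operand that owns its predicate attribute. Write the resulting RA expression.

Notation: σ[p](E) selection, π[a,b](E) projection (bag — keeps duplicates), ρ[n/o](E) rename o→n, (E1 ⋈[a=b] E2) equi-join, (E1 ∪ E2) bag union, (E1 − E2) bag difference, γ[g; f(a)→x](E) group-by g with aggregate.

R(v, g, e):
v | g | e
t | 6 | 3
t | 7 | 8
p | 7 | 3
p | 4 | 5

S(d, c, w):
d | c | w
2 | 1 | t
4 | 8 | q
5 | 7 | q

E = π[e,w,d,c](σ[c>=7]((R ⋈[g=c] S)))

σ filters on c, owned by the right side.
E' = π[e,w,d,c]((R ⋈[g=c] σ[c>=7](S)))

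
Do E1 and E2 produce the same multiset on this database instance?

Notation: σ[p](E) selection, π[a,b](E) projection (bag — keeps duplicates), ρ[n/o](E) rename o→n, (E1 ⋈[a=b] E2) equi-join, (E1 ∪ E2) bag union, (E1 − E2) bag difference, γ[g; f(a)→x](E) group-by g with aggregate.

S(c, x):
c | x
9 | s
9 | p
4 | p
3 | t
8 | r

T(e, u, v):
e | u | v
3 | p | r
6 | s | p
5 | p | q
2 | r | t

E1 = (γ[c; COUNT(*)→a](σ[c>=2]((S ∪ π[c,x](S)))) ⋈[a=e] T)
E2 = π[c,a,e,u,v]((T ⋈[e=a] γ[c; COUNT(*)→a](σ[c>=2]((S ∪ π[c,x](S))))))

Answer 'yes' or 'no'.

E1 row counts bottom-up:
  S → 5
  S → 5
  π[c,x](S) → 5
  (S ∪ π[c,x](S)) → 10
  σ[c>=2]((S ∪ π[c,x](S))) → 10
  γ[c; COUNT(*)→a](σ[c>=2]((S ∪ π[c,x](S)))) → 4
  T → 4
  (γ[c; COUNT(*)→a](σ[c>=2]((S ∪ π[c,x](S)))) ⋈[a=e] T) → 3
E2 row counts bottom-up:
  T → 4
  S → 5
  S → 5
  π[c,x](S) → 5
  (S ∪ π[c,x](S)) → 10
  σ[c>=2]((S ∪ π[c,x](S))) → 10
  γ[c; COUNT(*)→a](σ[c>=2]((S ∪ π[c,x](S)))) → 4
  (T ⋈[e=a] γ[c; COUNT(*)→a](σ[c>=2]((S ∪ π[c,x](S))))) → 3
  π[c,a,e,u,v]((T ⋈[e=a] γ[c; COUNT(*)→a](σ[c>=2]((S ∪ π[c,x](S)))))) → 3

E1 and E2 produce the same multiset:
c | a | e | u | v
3 | 2 | 2 | r | t
4 | 2 | 2 | r | t
8 | 2 | 2 | r | t

yes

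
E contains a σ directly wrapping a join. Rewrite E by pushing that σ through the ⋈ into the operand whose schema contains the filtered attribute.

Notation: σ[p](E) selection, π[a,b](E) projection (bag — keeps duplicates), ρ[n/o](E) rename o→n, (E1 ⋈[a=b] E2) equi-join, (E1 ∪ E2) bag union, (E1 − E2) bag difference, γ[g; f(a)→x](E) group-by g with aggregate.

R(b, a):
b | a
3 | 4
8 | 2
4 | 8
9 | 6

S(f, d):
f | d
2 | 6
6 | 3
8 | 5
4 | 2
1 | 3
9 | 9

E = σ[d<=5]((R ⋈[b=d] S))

σ filters on d, owned by the right side.
E' = (R ⋈[b=d] σ[d<=5](S))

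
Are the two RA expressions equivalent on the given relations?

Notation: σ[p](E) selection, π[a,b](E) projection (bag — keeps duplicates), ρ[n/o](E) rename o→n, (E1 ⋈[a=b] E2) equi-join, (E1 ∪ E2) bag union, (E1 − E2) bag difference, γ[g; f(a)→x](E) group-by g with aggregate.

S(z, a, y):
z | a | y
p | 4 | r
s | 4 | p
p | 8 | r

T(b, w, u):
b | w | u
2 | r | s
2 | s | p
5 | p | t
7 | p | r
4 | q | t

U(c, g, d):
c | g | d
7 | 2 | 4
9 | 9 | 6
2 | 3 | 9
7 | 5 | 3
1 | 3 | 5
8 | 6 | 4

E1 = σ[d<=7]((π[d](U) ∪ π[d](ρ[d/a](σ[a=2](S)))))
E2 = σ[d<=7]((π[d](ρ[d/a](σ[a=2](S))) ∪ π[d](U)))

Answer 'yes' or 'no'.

E1 row counts bottom-up:
  U → 6
  π[d](U) → 6
  S → 3
  σ[a=2](S) → 0
  ρ[d/a](σ[a=2](S)) → 0
  π[d](ρ[d/a](σ[a=2](S))) → 0
  (π[d](U) ∪ π[d](ρ[d/a](σ[a=2](S)))) → 6
  σ[d<=7]((π[d](U) ∪ π[d](ρ[d/a](σ[a=2](S))))) → 5
E2 row counts bottom-up:
  S → 3
  σ[a=2](S) → 0
  ρ[d/a](σ[a=2](S)) → 0
  π[d](ρ[d/a](σ[a=2](S))) → 0
  U → 6
  π[d](U) → 6
  (π[d](ρ[d/a](σ[a=2](S))) ∪ π[d](U)) → 6
  σ[d<=7]((π[d](ρ[d/a](σ[a=2](S))) ∪ π[d](U))) → 5

E1 and E2 produce the same multiset:
d
3
4
4
5
6

yes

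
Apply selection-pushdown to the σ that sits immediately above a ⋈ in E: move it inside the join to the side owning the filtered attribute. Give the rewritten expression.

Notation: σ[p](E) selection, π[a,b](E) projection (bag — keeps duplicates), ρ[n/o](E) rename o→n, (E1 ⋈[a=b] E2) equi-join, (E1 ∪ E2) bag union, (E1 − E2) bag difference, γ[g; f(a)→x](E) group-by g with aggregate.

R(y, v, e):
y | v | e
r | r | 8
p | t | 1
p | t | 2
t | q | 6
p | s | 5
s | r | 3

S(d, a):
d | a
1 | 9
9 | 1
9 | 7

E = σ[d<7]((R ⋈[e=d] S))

σ filters on d, owned by the right side.
E' = (R ⋈[e=d] σ[d<7](S))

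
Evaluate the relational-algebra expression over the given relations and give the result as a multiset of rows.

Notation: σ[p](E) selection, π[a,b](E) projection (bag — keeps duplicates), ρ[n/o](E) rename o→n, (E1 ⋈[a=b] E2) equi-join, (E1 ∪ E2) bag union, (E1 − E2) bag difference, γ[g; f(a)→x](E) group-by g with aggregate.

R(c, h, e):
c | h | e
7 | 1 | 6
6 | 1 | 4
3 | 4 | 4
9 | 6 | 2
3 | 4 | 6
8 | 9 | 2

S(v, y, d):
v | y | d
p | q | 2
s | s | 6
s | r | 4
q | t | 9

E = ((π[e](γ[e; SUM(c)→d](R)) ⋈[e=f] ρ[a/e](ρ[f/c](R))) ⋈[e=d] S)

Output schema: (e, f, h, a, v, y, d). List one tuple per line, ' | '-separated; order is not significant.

Subexpression sizes:
  R → 6
  γ[e; SUM(c)→d](R) → 3
  π[e](γ[e; SUM(c)→d](R)) → 3
  R → 6
  ρ[f/c](R) → 6
  ρ[a/e](ρ[f/c](R)) → 6
  (π[e](γ[e; SUM(c)→d](R)) ⋈[e=f] ρ[a/e](ρ[f/c](R))) → 1
  S → 4
  ((π[e](γ[e; SUM(c)→d](R)) ⋈[e=f] ρ[a/e](ρ[f/c](R))) ⋈[e=d] S) → 1

== RESULT ==
e | f | h | a | v | y | d
6 | 6 | 1 | 4 | s | s | 6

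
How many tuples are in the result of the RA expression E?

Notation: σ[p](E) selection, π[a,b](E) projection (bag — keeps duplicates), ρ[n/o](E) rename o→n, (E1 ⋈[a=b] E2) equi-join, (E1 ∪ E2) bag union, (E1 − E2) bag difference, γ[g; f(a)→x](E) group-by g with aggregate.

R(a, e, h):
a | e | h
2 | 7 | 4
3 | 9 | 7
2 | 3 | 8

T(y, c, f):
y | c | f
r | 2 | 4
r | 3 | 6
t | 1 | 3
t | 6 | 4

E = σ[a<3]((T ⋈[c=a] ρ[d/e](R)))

Stepwise |·|:
  T → 4
  R → 3
  ρ[d/e](R) → 3
  (T ⋈[c=a] ρ[d/e](R)) → 3
  σ[a<3]((T ⋈[c=a] ρ[d/e](R))) → 2

|E| = 2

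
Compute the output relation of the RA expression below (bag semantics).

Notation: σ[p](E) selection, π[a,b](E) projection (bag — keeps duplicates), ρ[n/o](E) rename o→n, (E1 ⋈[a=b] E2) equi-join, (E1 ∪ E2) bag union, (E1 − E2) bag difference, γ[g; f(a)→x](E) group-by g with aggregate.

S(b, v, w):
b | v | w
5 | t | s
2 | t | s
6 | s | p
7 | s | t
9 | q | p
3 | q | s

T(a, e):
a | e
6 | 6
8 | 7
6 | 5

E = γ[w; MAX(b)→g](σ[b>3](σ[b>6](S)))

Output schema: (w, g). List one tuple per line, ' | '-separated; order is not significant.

Row counts bottom-up:
  S → 6
  σ[b>6](S) → 2
  σ[b>3](σ[b>6](S)) → 2
  γ[w; MAX(b)→g](σ[b>3](σ[b>6](S))) → 2

== RESULT ==
w | g
p | 9
t | 7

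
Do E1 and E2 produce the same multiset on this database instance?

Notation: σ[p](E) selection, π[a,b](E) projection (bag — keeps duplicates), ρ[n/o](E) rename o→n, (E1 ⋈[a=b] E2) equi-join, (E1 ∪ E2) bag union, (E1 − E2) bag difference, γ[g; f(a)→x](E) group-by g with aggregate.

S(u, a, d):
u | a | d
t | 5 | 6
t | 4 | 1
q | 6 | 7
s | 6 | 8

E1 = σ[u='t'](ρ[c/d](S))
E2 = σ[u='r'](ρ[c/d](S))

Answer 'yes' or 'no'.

E1 stepwise |·|:
  S → 4
  ρ[c/d](S) → 4
  σ[u='t'](ρ[c/d](S)) → 2
E2 stepwise |·|:
  S → 4
  ρ[c/d](S) → 4
  σ[u='r'](ρ[c/d](S)) → 0

E1 result:
u | a | c
t | 4 | 1
t | 5 | 6
E2 result:
u | a | c
(0 rows)
Witness: ('t', 4, 1) appears 1× in E1 but 0× in E2.

no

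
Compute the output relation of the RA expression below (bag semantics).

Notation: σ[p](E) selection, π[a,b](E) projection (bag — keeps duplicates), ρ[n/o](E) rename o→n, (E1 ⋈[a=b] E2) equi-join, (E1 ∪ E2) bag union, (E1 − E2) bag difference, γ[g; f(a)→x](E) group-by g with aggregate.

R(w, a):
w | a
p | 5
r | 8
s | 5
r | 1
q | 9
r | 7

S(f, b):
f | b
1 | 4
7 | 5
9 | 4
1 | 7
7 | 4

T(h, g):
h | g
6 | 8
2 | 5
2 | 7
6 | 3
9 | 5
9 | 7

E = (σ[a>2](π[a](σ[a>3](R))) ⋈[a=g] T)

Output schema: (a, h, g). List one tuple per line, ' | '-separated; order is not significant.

Row counts bottom-up:
  R → 6
  σ[a>3](R) → 5
  π[a](σ[a>3](R)) → 5
  σ[a>2](π[a](σ[a>3](R))) → 5
  T → 6
  (σ[a>2](π[a](σ[a>3](R))) ⋈[a=g] T) → 7

== RESULT ==
a | h | g
5 | 2 | 5
5 | 2 | 5
5 | 9 | 5
5 | 9 | 5
7 | 2 | 7
7 | 9 | 7
8 | 6 | 8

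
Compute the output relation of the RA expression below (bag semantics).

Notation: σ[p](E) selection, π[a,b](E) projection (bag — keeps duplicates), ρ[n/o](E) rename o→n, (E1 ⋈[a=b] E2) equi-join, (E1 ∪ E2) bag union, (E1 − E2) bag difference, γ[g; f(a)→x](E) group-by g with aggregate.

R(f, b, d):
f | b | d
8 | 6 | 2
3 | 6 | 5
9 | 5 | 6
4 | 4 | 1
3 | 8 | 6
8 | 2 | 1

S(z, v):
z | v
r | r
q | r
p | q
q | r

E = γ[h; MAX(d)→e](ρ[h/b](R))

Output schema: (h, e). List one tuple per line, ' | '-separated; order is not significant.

Subexpression sizes:
  R → 6
  ρ[h/b](R) → 6
  γ[h; MAX(d)→e](ρ[h/b](R)) → 5

== RESULT ==
h | e
2 | 1
4 | 1
5 | 6
6 | 5
8 | 6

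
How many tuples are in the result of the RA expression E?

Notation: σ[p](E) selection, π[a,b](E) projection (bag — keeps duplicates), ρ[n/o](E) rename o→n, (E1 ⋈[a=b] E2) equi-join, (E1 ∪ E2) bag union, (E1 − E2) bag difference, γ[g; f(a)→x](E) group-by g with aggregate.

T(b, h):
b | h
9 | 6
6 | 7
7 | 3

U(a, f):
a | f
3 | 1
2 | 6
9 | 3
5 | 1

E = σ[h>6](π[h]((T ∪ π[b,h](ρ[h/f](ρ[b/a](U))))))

Row counts bottom-up:
  T → 3
  U → 4
  ρ[b/a](U) → 4
  ρ[h/f](ρ[b/a](U)) → 4
  π[b,h](ρ[h/f](ρ[b/a](U))) → 4
  (T ∪ π[b,h](ρ[h/f](ρ[b/a](U)))) → 7
  π[h]((T ∪ π[b,h](ρ[h/f](ρ[b/a](U))))) → 7
  σ[h>6](π[h]((T ∪ π[b,h](ρ[h/f](ρ[b/a](U)))))) → 1

|E| = 1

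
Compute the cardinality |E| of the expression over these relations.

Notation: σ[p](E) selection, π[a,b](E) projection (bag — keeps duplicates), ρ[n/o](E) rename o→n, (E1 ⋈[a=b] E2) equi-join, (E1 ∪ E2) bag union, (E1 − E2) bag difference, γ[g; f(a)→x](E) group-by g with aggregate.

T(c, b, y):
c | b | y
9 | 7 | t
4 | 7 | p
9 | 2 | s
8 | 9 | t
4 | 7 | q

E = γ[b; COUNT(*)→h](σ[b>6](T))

Per-node cardinality:
  T → 5
  σ[b>6](T) → 4
  γ[b; COUNT(*)→h](σ[b>6](T)) → 2

|E| = 2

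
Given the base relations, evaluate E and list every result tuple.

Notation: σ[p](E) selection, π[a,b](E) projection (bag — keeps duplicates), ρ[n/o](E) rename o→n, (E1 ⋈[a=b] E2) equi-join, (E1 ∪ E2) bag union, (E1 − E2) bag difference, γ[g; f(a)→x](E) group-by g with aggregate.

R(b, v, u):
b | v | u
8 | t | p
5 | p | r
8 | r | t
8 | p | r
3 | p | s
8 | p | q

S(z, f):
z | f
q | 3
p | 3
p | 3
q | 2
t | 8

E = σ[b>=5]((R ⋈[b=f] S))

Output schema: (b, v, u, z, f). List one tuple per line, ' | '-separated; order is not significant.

Row counts bottom-up:
  R → 6
  S → 5
  (R ⋈[b=f] S) → 7
  σ[b>=5]((R ⋈[b=f] S)) → 4

== RESULT ==
b | v | u | z | f
8 | p | q | t | 8
8 | p | r | t | 8
8 | r | t | t | 8
8 | t | p | t | 8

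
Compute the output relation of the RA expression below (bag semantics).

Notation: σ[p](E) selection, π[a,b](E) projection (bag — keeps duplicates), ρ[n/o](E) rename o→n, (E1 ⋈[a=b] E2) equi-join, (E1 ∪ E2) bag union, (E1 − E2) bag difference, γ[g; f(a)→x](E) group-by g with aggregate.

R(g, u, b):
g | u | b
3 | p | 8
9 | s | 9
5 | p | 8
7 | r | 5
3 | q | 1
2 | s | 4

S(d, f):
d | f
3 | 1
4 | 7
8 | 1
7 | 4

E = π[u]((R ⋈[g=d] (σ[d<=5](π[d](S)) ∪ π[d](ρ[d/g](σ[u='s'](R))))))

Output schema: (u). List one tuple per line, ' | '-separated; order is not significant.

Stepwise |·|:
  R → 6
  S → 4
  π[d](S) → 4
  σ[d<=5](π[d](S)) → 2
  R → 6
  σ[u='s'](R) → 2
  ρ[d/g](σ[u='s'](R)) → 2
  π[d](ρ[d/g](σ[u='s'](R))) → 2
  (σ[d<=5](π[d](S)) ∪ π[d](ρ[d/g](σ[u='s'](R)))) → 4
  (R ⋈[g=d] (σ[d<=5](π[d](S)) ∪ π[d](ρ[d/g](σ[u='s'](R))))) → 4
  π[u]((R ⋈[g=d] (σ[d<=5](π[d](S)) ∪ π[d](ρ[d/g](σ[u='s'](R)))))) → 4

== RESULT ==
u
p
q
s
s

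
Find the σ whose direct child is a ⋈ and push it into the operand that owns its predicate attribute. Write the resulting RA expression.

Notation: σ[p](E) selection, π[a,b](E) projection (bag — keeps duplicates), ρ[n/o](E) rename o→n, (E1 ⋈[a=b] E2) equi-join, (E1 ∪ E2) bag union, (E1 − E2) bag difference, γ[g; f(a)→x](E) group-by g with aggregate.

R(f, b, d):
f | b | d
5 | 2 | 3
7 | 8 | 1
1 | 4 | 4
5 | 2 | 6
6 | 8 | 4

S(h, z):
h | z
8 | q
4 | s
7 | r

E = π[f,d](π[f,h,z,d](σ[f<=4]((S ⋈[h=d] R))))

σ filters on f, owned by the right side.
E' = π[f,d](π[f,h,z,d]((S ⋈[h=d] σ[f<=4](R))))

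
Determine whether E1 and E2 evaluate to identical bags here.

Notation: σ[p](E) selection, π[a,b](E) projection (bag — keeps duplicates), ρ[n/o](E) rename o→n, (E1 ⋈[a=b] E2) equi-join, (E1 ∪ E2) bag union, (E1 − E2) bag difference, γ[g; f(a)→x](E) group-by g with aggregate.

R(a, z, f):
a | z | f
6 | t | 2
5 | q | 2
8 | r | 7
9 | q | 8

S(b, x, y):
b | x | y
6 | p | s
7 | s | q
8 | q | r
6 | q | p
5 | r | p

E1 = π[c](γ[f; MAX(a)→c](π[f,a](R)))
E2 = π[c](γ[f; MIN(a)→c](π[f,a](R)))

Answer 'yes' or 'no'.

E1 per-node cardinality:
  R → 4
  π[f,a](R) → 4
  γ[f; MAX(a)→c](π[f,a](R)) → 3
  π[c](γ[f; MAX(a)→c](π[f,a](R))) → 3
E2 per-node cardinality:
  R → 4
  π[f,a](R) → 4
  γ[f; MIN(a)→c](π[f,a](R)) → 3
  π[c](γ[f; MIN(a)→c](π[f,a](R))) → 3

E1 result:
c
6
8
9
E2 result:
c
5
8
9
Witness: (6,) appears 1× in E1 but 0× in E2.

no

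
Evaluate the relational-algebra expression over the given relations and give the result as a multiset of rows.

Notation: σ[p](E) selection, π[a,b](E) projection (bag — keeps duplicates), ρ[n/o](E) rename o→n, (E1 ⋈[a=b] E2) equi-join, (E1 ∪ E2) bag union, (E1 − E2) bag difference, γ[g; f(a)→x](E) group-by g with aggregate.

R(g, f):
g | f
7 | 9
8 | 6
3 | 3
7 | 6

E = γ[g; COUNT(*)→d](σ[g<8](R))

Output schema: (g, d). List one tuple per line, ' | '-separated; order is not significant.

Subexpression sizes:
  R → 4
  σ[g<8](R) → 3
  γ[g; COUNT(*)→d](σ[g<8](R)) → 2

== RESULT ==
g | d
3 | 1
7 | 2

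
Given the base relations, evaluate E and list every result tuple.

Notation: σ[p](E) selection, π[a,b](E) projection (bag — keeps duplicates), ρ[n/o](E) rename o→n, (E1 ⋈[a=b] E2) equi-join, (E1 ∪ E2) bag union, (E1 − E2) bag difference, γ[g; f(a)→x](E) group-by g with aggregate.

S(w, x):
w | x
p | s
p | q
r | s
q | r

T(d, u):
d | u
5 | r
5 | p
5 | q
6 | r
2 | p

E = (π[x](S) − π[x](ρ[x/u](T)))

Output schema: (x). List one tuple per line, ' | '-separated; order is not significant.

Subexpression sizes:
  S → 4
  π[x](S) → 4
  T → 5
  ρ[x/u](T) → 5
  π[x](ρ[x/u](T)) → 5
  (π[x](S) − π[x](ρ[x/u](T))) → 2

== RESULT ==
x
s
s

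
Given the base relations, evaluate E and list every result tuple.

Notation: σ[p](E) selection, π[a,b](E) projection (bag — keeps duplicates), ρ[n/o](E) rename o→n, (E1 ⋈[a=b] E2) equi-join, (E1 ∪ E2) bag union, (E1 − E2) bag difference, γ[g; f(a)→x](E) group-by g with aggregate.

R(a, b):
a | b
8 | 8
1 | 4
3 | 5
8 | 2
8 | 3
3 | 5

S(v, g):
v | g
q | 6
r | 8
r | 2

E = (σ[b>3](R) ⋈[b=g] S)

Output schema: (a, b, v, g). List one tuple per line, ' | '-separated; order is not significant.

Subexpression sizes:
  R → 6
  σ[b>3](R) → 4
  S → 3
  (σ[b>3](R) ⋈[b=g] S) → 1

== RESULT ==
a | b | v | g
8 | 8 | r | 8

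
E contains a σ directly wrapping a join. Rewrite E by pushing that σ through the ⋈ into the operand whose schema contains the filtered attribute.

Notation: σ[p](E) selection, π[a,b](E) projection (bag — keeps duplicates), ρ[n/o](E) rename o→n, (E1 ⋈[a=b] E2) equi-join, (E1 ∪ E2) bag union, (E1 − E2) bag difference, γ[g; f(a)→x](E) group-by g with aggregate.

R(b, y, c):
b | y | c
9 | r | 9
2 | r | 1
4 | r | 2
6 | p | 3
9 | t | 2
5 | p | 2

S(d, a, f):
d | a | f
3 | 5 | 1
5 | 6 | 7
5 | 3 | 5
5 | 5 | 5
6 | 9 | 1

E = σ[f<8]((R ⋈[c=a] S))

σ filters on f, owned by the right side.
E' = (R ⋈[c=a] σ[f<8](S))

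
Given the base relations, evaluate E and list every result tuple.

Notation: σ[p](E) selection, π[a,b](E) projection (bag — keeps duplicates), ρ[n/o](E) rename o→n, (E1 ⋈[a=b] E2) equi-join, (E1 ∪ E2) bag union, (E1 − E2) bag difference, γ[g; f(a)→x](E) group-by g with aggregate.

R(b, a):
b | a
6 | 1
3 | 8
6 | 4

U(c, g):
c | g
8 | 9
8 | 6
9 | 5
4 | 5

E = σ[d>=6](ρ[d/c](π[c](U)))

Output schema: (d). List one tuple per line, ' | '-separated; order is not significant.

Row counts bottom-up:
  U → 4
  π[c](U) → 4
  ρ[d/c](π[c](U)) → 4
  σ[d>=6](ρ[d/c](π[c](U))) → 3

== RESULT ==
d
8
8
9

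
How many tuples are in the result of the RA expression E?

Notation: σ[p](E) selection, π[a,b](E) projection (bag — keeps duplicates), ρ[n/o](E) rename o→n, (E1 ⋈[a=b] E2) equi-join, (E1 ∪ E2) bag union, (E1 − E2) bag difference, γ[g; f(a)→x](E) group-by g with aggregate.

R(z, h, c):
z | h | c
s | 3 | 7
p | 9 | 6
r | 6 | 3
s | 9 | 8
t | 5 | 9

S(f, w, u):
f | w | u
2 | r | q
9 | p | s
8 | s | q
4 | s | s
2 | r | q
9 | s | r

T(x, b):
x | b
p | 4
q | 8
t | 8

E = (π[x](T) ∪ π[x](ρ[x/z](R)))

Subexpression sizes:
  T → 3
  π[x](T) → 3
  R → 5
  ρ[x/z](R) → 5
  π[x](ρ[x/z](R)) → 5
  (π[x](T) ∪ π[x](ρ[x/z](R))) → 8

|E| = 8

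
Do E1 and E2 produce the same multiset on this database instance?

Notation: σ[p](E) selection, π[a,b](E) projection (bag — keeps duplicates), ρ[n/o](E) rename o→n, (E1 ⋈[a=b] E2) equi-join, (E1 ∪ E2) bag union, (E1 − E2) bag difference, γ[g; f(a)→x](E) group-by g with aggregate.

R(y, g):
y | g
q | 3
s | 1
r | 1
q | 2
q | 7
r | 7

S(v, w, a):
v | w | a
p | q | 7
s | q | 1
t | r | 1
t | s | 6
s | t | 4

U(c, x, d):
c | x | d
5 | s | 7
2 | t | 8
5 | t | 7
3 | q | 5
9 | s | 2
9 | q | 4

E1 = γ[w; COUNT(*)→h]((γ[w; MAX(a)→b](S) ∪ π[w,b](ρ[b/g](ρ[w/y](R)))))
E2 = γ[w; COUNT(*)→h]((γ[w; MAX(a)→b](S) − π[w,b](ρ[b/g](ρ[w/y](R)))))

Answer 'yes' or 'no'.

E1 row counts bottom-up:
  S → 5
  γ[w; MAX(a)→b](S) → 4
  R → 6
  ρ[w/y](R) → 6
  ρ[b/g](ρ[w/y](R)) → 6
  π[w,b](ρ[b/g](ρ[w/y](R))) → 6
  (γ[w; MAX(a)→b](S) ∪ π[w,b](ρ[b/g](ρ[w/y](R)))) → 10
  γ[w; COUNT(*)→h]((γ[w; MAX(a)→b](S) ∪ π[w,b](ρ[b/g](ρ[w/y](R))))) → 4
E2 row counts bottom-up:
  S → 5
  γ[w; MAX(a)→b](S) → 4
  R → 6
  ρ[w/y](R) → 6
  ρ[b/g](ρ[w/y](R)) → 6
  π[w,b](ρ[b/g](ρ[w/y](R))) → 6
  (γ[w; MAX(a)→b](S) − π[w,b](ρ[b/g](ρ[w/y](R)))) → 2
  γ[w; COUNT(*)→h]((γ[w; MAX(a)→b](S) − π[w,b](ρ[b/g](ρ[w/y](R))))) → 2

E1 result:
w | h
q | 4
r | 3
s | 2
t | 1
E2 result:
w | h
s | 1
t | 1
Witness: ('s', 1) appears 0× in E1 but 1× in E2.

no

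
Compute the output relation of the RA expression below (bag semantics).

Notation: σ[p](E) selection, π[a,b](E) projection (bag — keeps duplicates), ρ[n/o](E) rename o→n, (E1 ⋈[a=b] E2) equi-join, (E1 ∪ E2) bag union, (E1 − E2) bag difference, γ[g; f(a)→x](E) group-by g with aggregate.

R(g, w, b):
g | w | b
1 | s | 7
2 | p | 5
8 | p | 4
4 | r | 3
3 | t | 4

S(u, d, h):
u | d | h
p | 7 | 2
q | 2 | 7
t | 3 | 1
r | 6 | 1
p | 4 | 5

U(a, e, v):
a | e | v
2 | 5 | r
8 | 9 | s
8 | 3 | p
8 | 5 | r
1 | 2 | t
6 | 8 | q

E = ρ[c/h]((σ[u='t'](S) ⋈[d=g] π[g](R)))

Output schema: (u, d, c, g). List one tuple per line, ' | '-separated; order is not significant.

Per-node cardinality:
  S → 5
  σ[u='t'](S) → 1
  R → 5
  π[g](R) → 5
  (σ[u='t'](S) ⋈[d=g] π[g](R)) → 1
  ρ[c/h]((σ[u='t'](S) ⋈[d=g] π[g](R))) → 1

== RESULT ==
u | d | c | g
t | 3 | 1 | 3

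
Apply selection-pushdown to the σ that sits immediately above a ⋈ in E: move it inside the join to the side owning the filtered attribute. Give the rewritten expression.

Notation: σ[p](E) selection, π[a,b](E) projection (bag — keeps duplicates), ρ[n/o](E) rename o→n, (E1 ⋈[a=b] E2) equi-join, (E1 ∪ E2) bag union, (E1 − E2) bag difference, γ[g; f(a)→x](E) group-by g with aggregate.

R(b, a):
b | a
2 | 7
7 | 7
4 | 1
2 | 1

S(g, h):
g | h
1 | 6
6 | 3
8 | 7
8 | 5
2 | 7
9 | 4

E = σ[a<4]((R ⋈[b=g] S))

σ filters on a, owned by the left side.
E' = (σ[a<4](R) ⋈[b=g] S)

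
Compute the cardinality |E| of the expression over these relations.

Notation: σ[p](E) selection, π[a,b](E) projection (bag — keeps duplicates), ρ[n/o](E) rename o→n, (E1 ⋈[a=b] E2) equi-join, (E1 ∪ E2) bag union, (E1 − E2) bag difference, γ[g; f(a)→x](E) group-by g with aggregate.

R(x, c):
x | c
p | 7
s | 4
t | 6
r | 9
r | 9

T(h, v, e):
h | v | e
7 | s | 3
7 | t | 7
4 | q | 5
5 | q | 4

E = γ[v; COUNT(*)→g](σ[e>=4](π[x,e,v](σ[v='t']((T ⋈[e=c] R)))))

Subexpression sizes:
  T → 4
  R → 5
  (T ⋈[e=c] R) → 2
  σ[v='t']((T ⋈[e=c] R)) → 1
  π[x,e,v](σ[v='t']((T ⋈[e=c] R))) → 1
  σ[e>=4](π[x,e,v](σ[v='t']((T ⋈[e=c] R)))) → 1
  γ[v; COUNT(*)→g](σ[e>=4](π[x,e,v](σ[v='t']((T ⋈[e=c] R))))) → 1

|E| = 1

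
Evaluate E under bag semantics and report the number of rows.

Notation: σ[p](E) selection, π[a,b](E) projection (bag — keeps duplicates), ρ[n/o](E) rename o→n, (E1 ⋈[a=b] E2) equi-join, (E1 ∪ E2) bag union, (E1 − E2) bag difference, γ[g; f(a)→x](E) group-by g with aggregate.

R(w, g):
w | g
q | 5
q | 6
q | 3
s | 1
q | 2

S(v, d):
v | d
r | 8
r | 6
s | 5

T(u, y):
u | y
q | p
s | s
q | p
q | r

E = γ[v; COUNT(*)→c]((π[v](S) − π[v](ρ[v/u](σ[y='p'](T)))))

Per-node cardinality:
  S → 3
  π[v](S) → 3
  T → 4
  σ[y='p'](T) → 2
  ρ[v/u](σ[y='p'](T)) → 2
  π[v](ρ[v/u](σ[y='p'](T))) → 2
  (π[v](S) − π[v](ρ[v/u](σ[y='p'](T)))) → 3
  γ[v; COUNT(*)→c]((π[v](S) − π[v](ρ[v/u](σ[y='p'](T))))) → 2

|E| = 2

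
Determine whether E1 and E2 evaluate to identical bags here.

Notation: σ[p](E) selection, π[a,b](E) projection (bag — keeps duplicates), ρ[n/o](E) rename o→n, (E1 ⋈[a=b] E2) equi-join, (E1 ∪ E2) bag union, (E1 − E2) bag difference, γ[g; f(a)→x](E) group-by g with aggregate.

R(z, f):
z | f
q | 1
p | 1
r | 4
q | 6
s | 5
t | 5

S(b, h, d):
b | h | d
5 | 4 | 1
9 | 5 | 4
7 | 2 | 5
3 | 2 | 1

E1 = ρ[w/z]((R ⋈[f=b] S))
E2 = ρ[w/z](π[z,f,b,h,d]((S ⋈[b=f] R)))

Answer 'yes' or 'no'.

E1 stepwise |·|:
  R → 6
  S → 4
  (R ⋈[f=b] S) → 2
  ρ[w/z]((R ⋈[f=b] S)) → 2
E2 stepwise |·|:
  S → 4
  R → 6
  (S ⋈[b=f] R) → 2
  π[z,f,b,h,d]((S ⋈[b=f] R)) → 2
  ρ[w/z](π[z,f,b,h,d]((S ⋈[b=f] R))) → 2

E1 and E2 produce the same multiset:
w | f | b | h | d
s | 5 | 5 | 4 | 1
t | 5 | 5 | 4 | 1

yes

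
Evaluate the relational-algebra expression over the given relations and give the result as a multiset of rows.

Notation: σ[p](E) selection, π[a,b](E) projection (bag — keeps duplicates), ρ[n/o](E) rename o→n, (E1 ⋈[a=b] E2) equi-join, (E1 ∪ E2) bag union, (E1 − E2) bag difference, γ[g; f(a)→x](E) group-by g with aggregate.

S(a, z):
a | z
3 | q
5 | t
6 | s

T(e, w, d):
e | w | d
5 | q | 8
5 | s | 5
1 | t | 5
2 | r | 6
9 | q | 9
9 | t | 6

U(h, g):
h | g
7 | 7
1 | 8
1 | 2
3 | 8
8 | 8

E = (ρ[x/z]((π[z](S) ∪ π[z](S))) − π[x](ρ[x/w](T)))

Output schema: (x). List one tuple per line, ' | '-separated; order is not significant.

Stepwise |·|:
  S → 3
  π[z](S) → 3
  S → 3
  π[z](S) → 3
  (π[z](S) ∪ π[z](S)) → 6
  ρ[x/z]((π[z](S) ∪ π[z](S))) → 6
  T → 6
  ρ[x/w](T) → 6
  π[x](ρ[x/w](T)) → 6
  (ρ[x/z]((π[z](S) ∪ π[z](S))) − π[x](ρ[x/w](T))) → 1

== RESULT ==
x
s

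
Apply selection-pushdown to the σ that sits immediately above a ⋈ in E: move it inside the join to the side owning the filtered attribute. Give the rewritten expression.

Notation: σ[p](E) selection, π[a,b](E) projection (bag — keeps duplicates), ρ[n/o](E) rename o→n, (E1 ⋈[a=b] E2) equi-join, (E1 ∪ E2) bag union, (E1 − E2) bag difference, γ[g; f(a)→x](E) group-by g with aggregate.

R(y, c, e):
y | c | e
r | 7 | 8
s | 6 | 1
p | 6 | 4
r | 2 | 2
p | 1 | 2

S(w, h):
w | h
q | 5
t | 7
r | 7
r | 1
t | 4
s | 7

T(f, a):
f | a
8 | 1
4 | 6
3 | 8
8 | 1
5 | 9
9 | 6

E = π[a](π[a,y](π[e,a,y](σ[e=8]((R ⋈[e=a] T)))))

σ filters on e, owned by the left side.
E' = π[a](π[a,y](π[e,a,y]((σ[e=8](R) ⋈[e=a] T))))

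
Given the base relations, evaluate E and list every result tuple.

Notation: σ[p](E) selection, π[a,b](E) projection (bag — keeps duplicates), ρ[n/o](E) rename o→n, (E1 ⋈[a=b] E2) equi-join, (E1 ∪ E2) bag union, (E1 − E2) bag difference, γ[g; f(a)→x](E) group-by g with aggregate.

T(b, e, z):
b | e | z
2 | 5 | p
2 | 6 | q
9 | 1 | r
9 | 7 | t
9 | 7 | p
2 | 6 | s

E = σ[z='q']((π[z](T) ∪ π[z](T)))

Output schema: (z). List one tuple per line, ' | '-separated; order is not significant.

Row counts bottom-up:
  T → 6
  π[z](T) → 6
  T → 6
  π[z](T) → 6
  (π[z](T) ∪ π[z](T)) → 12
  σ[z='q']((π[z](T) ∪ π[z](T))) → 2

== RESULT ==
z
q
q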